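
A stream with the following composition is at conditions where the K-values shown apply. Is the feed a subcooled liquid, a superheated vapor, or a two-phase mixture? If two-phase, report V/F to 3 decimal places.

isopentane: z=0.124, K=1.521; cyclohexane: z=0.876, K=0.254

subcooled liquid

ΣzᵢKᵢ = 0.411; Σzᵢ/Kᵢ = 3.530.
Since ΣzᵢKᵢ < 1 the mixture is below its bubble point — single liquid phase.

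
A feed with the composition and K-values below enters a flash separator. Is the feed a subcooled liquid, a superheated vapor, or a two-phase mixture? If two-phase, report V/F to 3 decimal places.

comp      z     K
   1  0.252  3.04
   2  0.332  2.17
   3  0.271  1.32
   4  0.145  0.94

superheated vapor

ΣzᵢKᵢ = 1.981; Σzᵢ/Kᵢ = 0.595.
Since Σzᵢ/Kᵢ < 1 the mixture is above its dew point — single vapor phase.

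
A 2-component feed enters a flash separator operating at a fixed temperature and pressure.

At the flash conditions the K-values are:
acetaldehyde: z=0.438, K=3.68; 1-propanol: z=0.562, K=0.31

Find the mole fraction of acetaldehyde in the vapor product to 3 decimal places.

Newton iteration, β⁰ = 0.57:
  β = 0.570: g = -0.1748, g' = -1.219 → β = 0.427
  β = 0.427: g = -0.0020, g' = -1.222 → β = 0.425
Converged at β = 0.425.
Compositions from xᵢ = zᵢ/(1+β(Kᵢ−1)), yᵢ = Kᵢxᵢ:
  acetaldehyde: x = 0.205, y = 0.753
  1-propanol: x = 0.795, y = 0.247

y_acetaldehyde = 0.753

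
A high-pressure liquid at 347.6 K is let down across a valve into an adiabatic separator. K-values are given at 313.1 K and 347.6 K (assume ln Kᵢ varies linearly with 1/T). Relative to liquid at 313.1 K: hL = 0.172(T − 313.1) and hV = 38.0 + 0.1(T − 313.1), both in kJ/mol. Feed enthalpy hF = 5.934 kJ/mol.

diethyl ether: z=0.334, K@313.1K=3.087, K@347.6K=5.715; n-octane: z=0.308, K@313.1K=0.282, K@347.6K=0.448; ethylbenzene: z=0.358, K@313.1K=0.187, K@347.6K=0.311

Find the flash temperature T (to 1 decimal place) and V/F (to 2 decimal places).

Adiabatic flash: solve Rachford–Rice at each trial T, then check hF = ψ·hV(T) + (1−ψ)·hL(T).
  T = 313.1 K: K = (3.087, 0.282, 0.187), RR gives ψ = 0.115, H_out = 4.371 kJ/mol
  T = 347.6 K: K = (5.715, 0.448, 0.311), RR gives ψ = 0.391, H_out = 19.805 kJ/mol
  T = 330.4 K: K = (4.272, 0.360, 0.245), RR gives ψ = 0.271, H_out = 12.953 kJ/mol
  T = 321.8 K: K = (3.651, 0.320, 0.215), RR gives ψ = 0.202, H_out = 9.038 kJ/mol
  T = 317.5 K: K = (3.364, 0.301, 0.201), RR gives ψ = 0.162, H_out = 6.847 kJ/mol
  T = 315.3 K: K = (3.224, 0.291, 0.194), RR gives ψ = 0.139, H_out = 5.643 kJ/mol
Linear interpolation between T = 315.3 (H_out = 5.643) and T = 317.5 (H_out = 6.847) on hF = 5.934 gives T ≈ 315.8 K, at which ψ = 0.14.

T = 315.8 K, V/F = 0.14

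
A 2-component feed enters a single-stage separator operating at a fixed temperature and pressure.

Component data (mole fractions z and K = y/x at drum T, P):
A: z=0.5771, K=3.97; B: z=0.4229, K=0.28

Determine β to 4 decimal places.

Newton iteration, β⁰ = 0.5:
  β = 0.5000: g = 0.21397, g' = -1.3596 → β = 0.6574
  β = 0.6574: g = 0.00242, g' = -1.3743 → β = 0.6591
Converged at β = 0.6591.

β = 0.6591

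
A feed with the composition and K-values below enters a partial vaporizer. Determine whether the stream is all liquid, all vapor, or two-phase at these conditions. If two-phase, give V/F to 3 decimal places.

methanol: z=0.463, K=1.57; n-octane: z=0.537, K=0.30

ΣzᵢKᵢ = 0.888; Σzᵢ/Kᵢ = 2.085.
Since ΣzᵢKᵢ < 1 the mixture is below its bubble point — single liquid phase.

all liquid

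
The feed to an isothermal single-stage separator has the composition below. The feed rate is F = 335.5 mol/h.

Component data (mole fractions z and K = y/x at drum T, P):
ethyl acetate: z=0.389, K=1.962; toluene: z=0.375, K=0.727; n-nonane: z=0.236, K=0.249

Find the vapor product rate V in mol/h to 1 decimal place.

V = 64.9 mol/h

Newton iteration, ψ⁰ = 0.5:
  ψ = 0.500: g = -0.1497, g' = -0.543 → ψ = 0.224
  ψ = 0.224: g = -0.0144, g' = -0.468 → ψ = 0.194
Converged at ψ = 0.194.
Then V = ψ·F = 0.1936·335.5 = 64.9 mol/h and L = F − V = 270.6 mol/h.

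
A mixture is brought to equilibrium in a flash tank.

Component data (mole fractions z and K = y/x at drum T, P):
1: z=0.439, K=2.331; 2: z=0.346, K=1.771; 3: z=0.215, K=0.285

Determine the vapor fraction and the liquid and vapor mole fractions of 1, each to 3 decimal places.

Rachford–Rice: g(ψ) = Σ zᵢ(Kᵢ−1)/(1+ψ(Kᵢ−1)) = 0.
Check two-phase: ΣzᵢKᵢ = 1.697 > 1 and Σzᵢ/Kᵢ = 1.138 > 1, so g(0) = 0.697 > 0 and g(1) = -0.138 < 0.
Newton–Raphson from ψ = 0.5:
  ψ = 0.500: g = 0.3041, g' = -0.654 → ψ = 0.965
  ψ = 0.965: g = -0.0873, g' = -1.361 → ψ = 0.901
  ψ = 0.901: g = -0.0090, g' = -1.101 → ψ = 0.893
Converged at ψ = 0.893.
Compositions from xᵢ = zᵢ/(1+ψ(Kᵢ−1)), yᵢ = Kᵢxᵢ:
  1: x = 0.201, y = 0.468
  2: x = 0.205, y = 0.363
  3: x = 0.594, y = 0.169

ψ = 0.893, x_1 = 0.201, y_1 = 0.468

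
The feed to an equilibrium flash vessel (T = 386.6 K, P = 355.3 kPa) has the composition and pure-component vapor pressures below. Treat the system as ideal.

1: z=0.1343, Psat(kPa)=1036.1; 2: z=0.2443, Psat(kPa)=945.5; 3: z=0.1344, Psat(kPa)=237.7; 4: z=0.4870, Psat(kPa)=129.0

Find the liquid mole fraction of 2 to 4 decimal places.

x_2 = 0.1627

Raoult's law: Kᵢ = Pᵢˢᵃᵗ/P = Pᵢˢᵃᵗ/355.3.
  K_1 = 1036.1/355.3 = 2.916127, K_2 = 945.5/355.3 = 2.661131, K_3 = 237.7/355.3 = 0.669012, K_4 = 129.0/355.3 = 0.363073
Newton iteration, ψ⁰ = 0.5:
  ψ = 0.5000: g = -0.15532, g' = -0.7763 → ψ = 0.2999
  ψ = 0.2999: g = 0.00148, g' = -0.8192 → ψ = 0.3017
Converged at ψ = 0.3017.
Compositions from xᵢ = zᵢ/(1+ψ(Kᵢ−1)), yᵢ = Kᵢxᵢ:
  1: x = 0.0851, y = 0.2482
  2: x = 0.1627, y = 0.4331
  3: x = 0.1493, y = 0.0999
  4: x = 0.6029, y = 0.2189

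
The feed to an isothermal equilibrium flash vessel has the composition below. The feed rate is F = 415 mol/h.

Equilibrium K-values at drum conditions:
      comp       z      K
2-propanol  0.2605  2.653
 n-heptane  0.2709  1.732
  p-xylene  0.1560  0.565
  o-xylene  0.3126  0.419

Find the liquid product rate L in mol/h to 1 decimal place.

L = 178.6 mol/h

Rachford–Rice: g(V/F) = Σ zᵢ(Kᵢ−1)/(1+V/F(Kᵢ−1)) = 0.
Feasibility: ΣzᵢKᵢ = 1.3794, Σzᵢ/Kᵢ = 1.2768 — both > 1, two phases present.
Newton iteration, V/F⁰ = 0.37:
  V/F = 0.3700: g = 0.11100, g' = -0.5771 → V/F = 0.5623
  V/F = 0.5623: g = 0.00405, g' = -0.5485 → V/F = 0.5697
Converged at V/F = 0.5697.
Then V = V/F·F = 0.5697·415 = 236.4 mol/h and L = F − V = 178.6 mol/h.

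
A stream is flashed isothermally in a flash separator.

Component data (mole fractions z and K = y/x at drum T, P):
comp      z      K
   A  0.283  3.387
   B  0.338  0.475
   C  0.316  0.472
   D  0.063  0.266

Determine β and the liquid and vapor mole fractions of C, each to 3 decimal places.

Newton iteration, β⁰ = 0.5:
  β = 0.500: g = -0.2324, g' = -0.754 → β = 0.192
  β = 0.192: g = 0.0267, g' = -1.029 → β = 0.218
Converged at β = 0.218.
Compositions from xᵢ = zᵢ/(1+β(Kᵢ−1)), yᵢ = Kᵢxᵢ:
  A: x = 0.186, y = 0.630
  B: x = 0.382, y = 0.181
  C: x = 0.357, y = 0.169
  D: x = 0.075, y = 0.020

β = 0.218, x_C = 0.357, y_C = 0.169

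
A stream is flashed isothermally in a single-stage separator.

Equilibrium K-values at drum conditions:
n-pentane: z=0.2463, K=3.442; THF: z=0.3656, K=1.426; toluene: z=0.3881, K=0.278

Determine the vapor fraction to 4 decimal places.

ψ = 0.4527

Material balance + equilibrium reduce to Σ zᵢ(Kᵢ−1)/(1+ψ(Kᵢ−1)) = 0.
g(0) = ΣzᵢKᵢ − 1 = 0.4770 and g(1) = 1 − Σzᵢ/Kᵢ = -0.7240, so a root lies in (0, 1).
Newton–Raphson from ψ = 0.41:
  ψ = 0.4100: g = 0.03510, g' = -0.8231 → ψ = 0.4526
  ψ = 0.4526: g = 0.00001, g' = -0.8244 → ψ = 0.4527
Converged at ψ = 0.4527.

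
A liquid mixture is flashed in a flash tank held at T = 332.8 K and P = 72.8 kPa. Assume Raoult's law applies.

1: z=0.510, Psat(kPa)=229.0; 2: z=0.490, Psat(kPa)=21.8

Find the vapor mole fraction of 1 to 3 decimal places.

y_1 = 0.774

Raoult's law: Kᵢ = Pᵢˢᵃᵗ/P = Pᵢˢᵃᵗ/72.8.
  K_1 = 229.0/72.8 = 3.14560, K_2 = 21.8/72.8 = 0.29945
Binary case is linear: z₁(K₁−1)(1+V/F(K₂−1)) + z₂(K₂−1)(1+V/F(K₁−1)) = 0
⇒ V/F = [z₁(K₁−1)+z₂(K₂−1)] / [−(K₁−1)(K₂−1)] = 0.7510/1.5031 = 0.500
Compositions from xᵢ = zᵢ/(1+V/F(Kᵢ−1)), yᵢ = Kᵢxᵢ:
  1: x = 0.246, y = 0.774
  2: x = 0.754, y = 0.226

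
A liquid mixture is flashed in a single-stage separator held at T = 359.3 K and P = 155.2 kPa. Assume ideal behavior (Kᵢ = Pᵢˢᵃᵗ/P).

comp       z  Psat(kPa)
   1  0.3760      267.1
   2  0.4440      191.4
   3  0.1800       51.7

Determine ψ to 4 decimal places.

ψ = 0.8040

Raoult's law: Kᵢ = Pᵢˢᵃᵗ/P = Pᵢˢᵃᵗ/155.2.
  K_1 = 267.1/155.2 = 1.721005, K_2 = 191.4/155.2 = 1.233247, K_3 = 51.7/155.2 = 0.333119
Let ψ = V/F and solve Σ zᵢ(Kᵢ−1)/(1+ψ(Kᵢ−1)) = 0.
g(0) = ΣzᵢKᵢ − 1 = 0.2546 and g(1) = 1 − Σzᵢ/Kᵢ = -0.1189, so a root lies in (0, 1).
Newton iteration, ψ⁰ = 0.5:
  ψ = 0.5000: g = 0.11192, g' = -0.3051 → ψ = 0.8668
  ψ = 0.8668: g = -0.03150, g' = -0.5403 → ψ = 0.8085
  ψ = 0.8085: g = -0.00209, g' = -0.4721 → ψ = 0.8041
  ψ = 0.8041: g = -0.00001, g' = -0.4676 → ψ = 0.8040
Converged at ψ = 0.8040.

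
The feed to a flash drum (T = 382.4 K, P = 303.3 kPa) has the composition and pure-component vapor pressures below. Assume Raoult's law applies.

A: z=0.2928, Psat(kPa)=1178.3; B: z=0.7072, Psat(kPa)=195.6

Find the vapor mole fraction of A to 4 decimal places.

y_A = 0.4258

Raoult's law: Kᵢ = Pᵢˢᵃᵗ/P = Pᵢˢᵃᵗ/303.3.
  K_A = 1178.3/303.3 = 3.884932, K_B = 195.6/303.3 = 0.644906
Iterate (Newton) starting at ψ = 0.64:
  ψ = 0.6400: g = -0.02821, g' = -0.4501 → ψ = 0.5773
  ψ = 0.5773: g = 0.00102, g' = -0.4841 → ψ = 0.5794
Converged at ψ = 0.5794.
Compositions from xᵢ = zᵢ/(1+ψ(Kᵢ−1)), yᵢ = Kᵢxᵢ:
  A: x = 0.1096, y = 0.4258
  B: x = 0.8904, y = 0.5742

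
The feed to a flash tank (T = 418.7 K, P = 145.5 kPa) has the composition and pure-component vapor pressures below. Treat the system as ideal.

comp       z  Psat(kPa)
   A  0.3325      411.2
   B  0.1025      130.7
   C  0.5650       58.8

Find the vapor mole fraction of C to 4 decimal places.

y_C = 0.2708

Raoult's law: Kᵢ = Pᵢˢᵃᵗ/P = Pᵢˢᵃᵗ/145.5.
  K_A = 411.2/145.5 = 2.826117, K_B = 130.7/145.5 = 0.898282, K_C = 58.8/145.5 = 0.404124
Iterate (Newton) starting at V/F = 0.5:
  V/F = 0.5000: g = -0.17314, g' = -0.7112 → V/F = 0.2565
  V/F = 0.2565: g = 0.00535, g' = -0.7949 → V/F = 0.2633
Converged at V/F = 0.2633.
Compositions from xᵢ = zᵢ/(1+V/F(Kᵢ−1)), yᵢ = Kᵢxᵢ:
  A: x = 0.2245, y = 0.6346
  B: x = 0.1053, y = 0.0946
  C: x = 0.6701, y = 0.2708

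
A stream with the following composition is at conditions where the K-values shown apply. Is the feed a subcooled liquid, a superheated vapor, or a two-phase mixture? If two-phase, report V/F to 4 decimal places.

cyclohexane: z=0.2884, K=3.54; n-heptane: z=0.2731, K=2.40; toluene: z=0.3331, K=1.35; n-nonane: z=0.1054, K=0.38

superheated vapor

ΣzᵢKᵢ = 2.1661; Σzᵢ/Kᵢ = 0.7194.
Since Σzᵢ/Kᵢ < 1 the mixture is above its dew point — single vapor phase.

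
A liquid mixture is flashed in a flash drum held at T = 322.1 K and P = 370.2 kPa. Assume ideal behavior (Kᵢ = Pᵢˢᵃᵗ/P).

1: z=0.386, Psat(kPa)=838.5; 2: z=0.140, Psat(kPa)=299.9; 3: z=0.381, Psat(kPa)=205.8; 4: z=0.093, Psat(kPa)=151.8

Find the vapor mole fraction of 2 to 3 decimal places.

Raoult's law: Kᵢ = Pᵢˢᵃᵗ/P = Pᵢˢᵃᵗ/370.2.
  K_1 = 838.5/370.2 = 2.26499, K_2 = 299.9/370.2 = 0.81010, K_3 = 205.8/370.2 = 0.55592, K_4 = 151.8/370.2 = 0.41005
Material balance + equilibrium reduce to Σ zᵢ(Kᵢ−1)/(1+ψ(Kᵢ−1)) = 0.
g(0) = ΣzᵢKᵢ − 1 = 0.238 and g(1) = 1 − Σzᵢ/Kᵢ = -0.255, so a root lies in (0, 1).
Newton–Raphson from ψ = 0.5:
  ψ = 0.500: g = -0.0256, g' = -0.427 → ψ = 0.440
  ψ = 0.440: g = 0.0002, g' = -0.436 → ψ = 0.441
Converged at ψ = 0.441.
Compositions from xᵢ = zᵢ/(1+ψ(Kᵢ−1)), yᵢ = Kᵢxᵢ:
  1: x = 0.248, y = 0.561
  2: x = 0.153, y = 0.124
  3: x = 0.474, y = 0.263
  4: x = 0.126, y = 0.052

y_2 = 0.124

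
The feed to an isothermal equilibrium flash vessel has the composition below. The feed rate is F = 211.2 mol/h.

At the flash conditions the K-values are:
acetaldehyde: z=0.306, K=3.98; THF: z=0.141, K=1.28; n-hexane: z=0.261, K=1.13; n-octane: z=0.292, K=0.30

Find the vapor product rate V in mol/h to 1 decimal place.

V = 137.3 mol/h

Let β = V/F and solve Σ zᵢ(Kᵢ−1)/(1+β(Kᵢ−1)) = 0.
Check two-phase: ΣzᵢKᵢ = 1.781 > 1 and Σzᵢ/Kᵢ = 1.391 > 1, so g(0) = 0.781 > 0 and g(1) = -0.391 < 0.
Newton iteration, β⁰ = 0.44:
  β = 0.440: g = 0.1664, g' = -0.820 → β = 0.643
  β = 0.643: g = 0.0059, g' = -0.804 → β = 0.650
Converged at β = 0.650.
Then V = β·F = 0.6502·211.2 = 137.3 mol/h and L = F − V = 73.9 mol/h.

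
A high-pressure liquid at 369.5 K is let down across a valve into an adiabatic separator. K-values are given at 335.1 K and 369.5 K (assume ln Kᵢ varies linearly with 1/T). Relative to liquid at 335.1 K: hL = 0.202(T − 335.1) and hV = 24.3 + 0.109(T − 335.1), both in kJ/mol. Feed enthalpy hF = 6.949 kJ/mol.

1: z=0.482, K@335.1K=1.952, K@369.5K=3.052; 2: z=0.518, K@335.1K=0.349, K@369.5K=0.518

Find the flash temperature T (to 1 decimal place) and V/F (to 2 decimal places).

T = 338.4 K, V/F = 0.26

Adiabatic flash: solve Rachford–Rice at each trial T, then check hF = ψ·hV(T) + (1−ψ)·hL(T).
  T = 335.1 K: K = (1.952, 0.349), RR gives ψ = 0.196, H_out = 4.770 kJ/mol
  T = 369.5 K: K = (3.052, 0.518), RR gives ψ = 0.748, H_out = 22.723 kJ/mol
  T = 352.3 K: K = (2.468, 0.429), RR gives ψ = 0.492, H_out = 14.634 kJ/mol
  T = 343.7 K: K = (2.201, 0.388), RR gives ψ = 0.356, H_out = 10.113 kJ/mol
  T = 339.4 K: K = (2.074, 0.368), RR gives ψ = 0.281, H_out = 7.581 kJ/mol
  T = 337.2 K: K = (2.011, 0.358), RR gives ψ = 0.239, H_out = 6.184 kJ/mol
Linear interpolation between T = 337.2 (H_out = 6.184) and T = 339.4 (H_out = 7.581) on hF = 6.949 gives T ≈ 338.4 K, at which ψ = 0.26.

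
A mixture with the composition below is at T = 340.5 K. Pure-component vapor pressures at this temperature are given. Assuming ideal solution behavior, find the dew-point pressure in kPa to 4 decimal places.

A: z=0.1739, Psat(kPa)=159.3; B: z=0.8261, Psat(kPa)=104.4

Pdew = 111.0558 kPa

At the dew point ψ → 1, so Σzᵢ/Kᵢ = 1 with Kᵢ = Pᵢˢᵃᵗ/P ⇒ 1/P = Σzᵢ/Pᵢˢᵃᵗ.
1/P = 0.1739/159.3 + 0.8261/104.4 = 0.0090045 ⇒ P = 111.0558 kPa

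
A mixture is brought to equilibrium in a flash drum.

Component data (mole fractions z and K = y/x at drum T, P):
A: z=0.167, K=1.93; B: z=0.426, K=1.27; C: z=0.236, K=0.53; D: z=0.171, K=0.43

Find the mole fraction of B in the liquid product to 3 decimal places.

Rachford–Rice: g(V/F) = Σ zᵢ(Kᵢ−1)/(1+V/F(Kᵢ−1)) = 0.
Check two-phase: ΣzᵢKᵢ = 1.062 > 1 and Σzᵢ/Kᵢ = 1.265 > 1, so g(0) = 0.062 > 0 and g(1) = -0.265 < 0.
Newton iteration, V/F⁰ = 0.5:
  V/F = 0.500: g = -0.0740, g' = -0.289 → V/F = 0.244
  V/F = 0.244: g = -0.0041, g' = -0.265 → V/F = 0.229
Converged at V/F = 0.229.
Compositions from xᵢ = zᵢ/(1+V/F(Kᵢ−1)), yᵢ = Kᵢxᵢ:
  A: x = 0.138, y = 0.266
  B: x = 0.401, y = 0.510
  C: x = 0.264, y = 0.140
  D: x = 0.197, y = 0.085

x_B = 0.401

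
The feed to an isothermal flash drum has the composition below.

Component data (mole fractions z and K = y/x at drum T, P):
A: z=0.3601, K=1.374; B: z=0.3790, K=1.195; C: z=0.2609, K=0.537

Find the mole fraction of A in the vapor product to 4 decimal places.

Rachford–Rice: g(ψ) = Σ zᵢ(Kᵢ−1)/(1+ψ(Kᵢ−1)) = 0.
g(0) = ΣzᵢKᵢ − 1 = 0.0878 and g(1) = 1 − Σzᵢ/Kᵢ = -0.0651, so a root lies in (0, 1).
Iterate (Newton) starting at ψ = 0.57:
  ψ = 0.5700: g = 0.01342, g' = -0.1491 → ψ = 0.6600
  ψ = 0.6600: g = -0.00046, g' = -0.1597 → ψ = 0.6571
Converged at ψ = 0.6571.
Compositions from xᵢ = zᵢ/(1+ψ(Kᵢ−1)), yᵢ = Kᵢxᵢ:
  A: x = 0.2891, y = 0.3972
  B: x = 0.3360, y = 0.4015
  C: x = 0.3750, y = 0.2014

y_A = 0.3972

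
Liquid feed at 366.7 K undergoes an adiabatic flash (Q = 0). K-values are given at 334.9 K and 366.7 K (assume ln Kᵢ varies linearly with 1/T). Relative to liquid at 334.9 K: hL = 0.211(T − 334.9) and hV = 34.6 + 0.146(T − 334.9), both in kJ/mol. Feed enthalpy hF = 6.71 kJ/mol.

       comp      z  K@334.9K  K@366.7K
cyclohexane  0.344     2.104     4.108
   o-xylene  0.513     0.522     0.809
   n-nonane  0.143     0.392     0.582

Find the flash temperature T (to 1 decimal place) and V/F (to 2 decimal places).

T = 337.6 K, V/F = 0.18

Adiabatic flash: solve Rachford–Rice at each trial T, then check hF = ψ·hV(T) + (1−ψ)·hL(T).
  T = 334.9 K: K = (2.104, 0.522, 0.392), RR gives ψ = 0.085, H_out = 2.935 kJ/mol
  T = 366.7 K: K = (4.108, 0.809, 0.582), RR gives ψ = 1.000, H_out = 39.243 kJ/mol
  T = 350.8 K: K = (2.985, 0.656, 0.482), RR gives ψ = 0.561, H_out = 22.201 kJ/mol
  T = 342.9 K: K = (2.519, 0.587, 0.436), RR gives ψ = 0.337, H_out = 13.180 kJ/mol
  T = 338.9 K: K = (2.305, 0.554, 0.414), RR gives ψ = 0.218, H_out = 8.323 kJ/mol
  T = 336.9 K: K = (2.203, 0.538, 0.403), RR gives ψ = 0.154, H_out = 5.716 kJ/mol
  T = 337.9 K: K = (2.253, 0.546, 0.408), RR gives ψ = 0.186, H_out = 7.038 kJ/mol
  T = 337.4 K: K = (2.228, 0.542, 0.405), RR gives ψ = 0.170, H_out = 6.382 kJ/mol
Linear interpolation between T = 337.4 (H_out = 6.382) and T = 337.9 (H_out = 7.038) on hF = 6.71 gives T ≈ 337.6 K, at which ψ = 0.18.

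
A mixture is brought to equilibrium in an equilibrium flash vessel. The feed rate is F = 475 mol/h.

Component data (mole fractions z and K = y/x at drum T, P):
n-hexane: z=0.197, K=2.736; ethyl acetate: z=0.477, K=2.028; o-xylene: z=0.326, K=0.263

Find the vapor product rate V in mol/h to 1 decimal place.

Rachford–Rice: g(V/F) = Σ zᵢ(Kᵢ−1)/(1+V/F(Kᵢ−1)) = 0.
Check two-phase: ΣzᵢKᵢ = 1.592 > 1 and Σzᵢ/Kᵢ = 1.547 > 1, so g(0) = 0.592 > 0 and g(1) = -0.547 < 0.
Newton–Raphson from V/F = 0.5:
  V/F = 0.500: g = 0.1265, g' = -0.834 → V/F = 0.652
  V/F = 0.652: g = -0.0082, g' = -0.967 → V/F = 0.643
Converged at V/F = 0.643.
Then V = V/F·F = 0.6431·475 = 305.5 mol/h and L = F − V = 169.5 mol/h.

V = 305.5 mol/h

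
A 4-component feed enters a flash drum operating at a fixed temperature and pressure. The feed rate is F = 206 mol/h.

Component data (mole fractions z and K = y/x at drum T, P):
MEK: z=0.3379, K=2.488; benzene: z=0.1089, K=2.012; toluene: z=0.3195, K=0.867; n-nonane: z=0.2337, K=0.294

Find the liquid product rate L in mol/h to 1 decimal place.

Newton–Raphson from V/F = 0.5:
  V/F = 0.5000: g = 0.06095, g' = -0.5799 → V/F = 0.6051
  V/F = 0.6051: g = -0.00133, g' = -0.6118 → V/F = 0.6029
Converged at V/F = 0.6029.
Then V = V/F·F = 0.6029·206 = 124.2 mol/h and L = F − V = 81.8 mol/h.

L = 81.8 mol/h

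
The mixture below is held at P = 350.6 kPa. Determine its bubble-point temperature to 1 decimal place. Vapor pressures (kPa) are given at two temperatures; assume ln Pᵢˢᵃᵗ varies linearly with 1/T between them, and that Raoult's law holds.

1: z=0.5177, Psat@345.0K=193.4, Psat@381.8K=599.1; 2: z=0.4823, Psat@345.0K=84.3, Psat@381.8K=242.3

T = 374.7 K

Bubble-point temperature: ΣzᵢPᵢˢᵃᵗ(T) = P. Interpolate ln Pᵢˢᵃᵗ = aᵢ + bᵢ/T.
  T = 345.0 K: ΣzᵢPᵢˢᵃᵗ = 140.78 kPa
  T = 381.8 K: ΣzᵢPᵢˢᵃᵗ = 427.02 kPa
  T = 363.4 K: ΣzᵢPᵢˢᵃᵗ = 252.13 kPa
  T = 372.6 K: ΣzᵢPᵢˢᵃᵗ = 330.25 kPa
  T = 377.2 K: ΣzᵢPᵢˢᵃᵗ = 376.12 kPa
  T = 374.9 K: ΣzᵢPᵢˢᵃᵗ = 352.58 kPa
Interpolating between 372.6 K and 374.9 K gives T ≈ 374.7 K.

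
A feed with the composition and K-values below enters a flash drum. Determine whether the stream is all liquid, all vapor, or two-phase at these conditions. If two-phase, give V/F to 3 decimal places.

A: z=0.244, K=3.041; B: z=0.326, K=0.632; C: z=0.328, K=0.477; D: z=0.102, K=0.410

two-phase, V/F = 0.153

ΣzᵢKᵢ = 1.146; Σzᵢ/Kᵢ = 1.532.
Both exceed 1, so a two-phase solution exists.
Newton iteration, ψ⁰ = 0.56:
  ψ = 0.560: g = -0.2512, g' = -0.550 → ψ = 0.103
  ψ = 0.103: g = 0.0412, g' = -0.882 → ψ = 0.150
  ψ = 0.150: g = 0.0021, g' = -0.794 → ψ = 0.153
Converged at ψ = 0.153.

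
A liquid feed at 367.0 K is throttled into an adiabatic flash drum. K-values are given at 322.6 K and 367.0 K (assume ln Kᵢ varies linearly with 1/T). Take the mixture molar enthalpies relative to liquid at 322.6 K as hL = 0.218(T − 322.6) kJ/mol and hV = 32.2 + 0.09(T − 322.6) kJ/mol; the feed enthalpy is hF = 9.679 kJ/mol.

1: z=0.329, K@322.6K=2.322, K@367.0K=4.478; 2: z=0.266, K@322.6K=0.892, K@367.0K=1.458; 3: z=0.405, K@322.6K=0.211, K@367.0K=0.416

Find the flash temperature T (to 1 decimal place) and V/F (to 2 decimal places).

Adiabatic flash: solve Rachford–Rice at each trial T, then check hF = ψ·hV(T) + (1−ψ)·hL(T).
  T = 322.6 K: K = (2.322, 0.892, 0.211), RR gives ψ = 0.111, H_out = 3.574 kJ/mol
  T = 367.0 K: K = (4.478, 1.458, 0.416), RR gives ψ = 0.733, H_out = 29.118 kJ/mol
  T = 344.8 K: K = (3.293, 1.159, 0.303), RR gives ψ = 0.449, H_out = 18.025 kJ/mol
  T = 333.7 K: K = (2.782, 1.021, 0.254), RR gives ψ = 0.298, H_out = 11.597 kJ/mol
  T = 328.1 K: K = (2.543, 0.955, 0.232), RR gives ψ = 0.210, H_out = 7.828 kJ/mol
  T = 330.9 K: K = (2.661, 0.988, 0.243), RR gives ψ = 0.256, H_out = 9.771 kJ/mol
  T = 329.5 K: K = (2.602, 0.971, 0.237), RR gives ψ = 0.233, H_out = 8.815 kJ/mol
Linear interpolation between T = 329.5 (H_out = 8.815) and T = 330.9 (H_out = 9.771) on hF = 9.679 gives T ≈ 330.8 K, at which ψ = 0.25.

T = 330.8 K, V/F = 0.25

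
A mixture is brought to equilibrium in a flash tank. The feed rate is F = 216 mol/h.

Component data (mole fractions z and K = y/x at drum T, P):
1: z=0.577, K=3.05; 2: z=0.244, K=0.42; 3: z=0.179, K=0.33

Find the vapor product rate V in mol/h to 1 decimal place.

Rachford–Rice: g(ψ) = Σ zᵢ(Kᵢ−1)/(1+ψ(Kᵢ−1)) = 0.
Feasibility: ΣzᵢKᵢ = 1.921, Σzᵢ/Kᵢ = 1.313 — both > 1, two phases present.
Iterate (Newton) starting at ψ = 0.5:
  ψ = 0.500: g = 0.2045, g' = -0.936 → ψ = 0.718
  ψ = 0.718: g = 0.0045, g' = -0.937 → ψ = 0.723
Converged at ψ = 0.723.
Then V = ψ·F = 0.7232·216 = 156.2 mol/h and L = F − V = 59.8 mol/h.

V = 156.2 mol/h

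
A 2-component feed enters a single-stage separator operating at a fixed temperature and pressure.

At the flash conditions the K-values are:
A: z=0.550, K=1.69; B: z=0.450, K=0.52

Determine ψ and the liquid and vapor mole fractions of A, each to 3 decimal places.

Rachford–Rice: g(ψ) = Σ zᵢ(Kᵢ−1)/(1+ψ(Kᵢ−1)) = 0.
g(0) = ΣzᵢKᵢ − 1 = 0.164 and g(1) = 1 − Σzᵢ/Kᵢ = -0.191, so a root lies in (0, 1).
Iterate (Newton) starting at ψ = 0.61:
  ψ = 0.610: g = -0.0383, g' = -0.337 → ψ = 0.496
  ψ = 0.496: g = -0.0008, g' = -0.324 → ψ = 0.494
Converged at ψ = 0.494.
Compositions from xᵢ = zᵢ/(1+ψ(Kᵢ−1)), yᵢ = Kᵢxᵢ:
  A: x = 0.410, y = 0.693
  B: x = 0.590, y = 0.307

ψ = 0.494, x_A = 0.410, y_A = 0.693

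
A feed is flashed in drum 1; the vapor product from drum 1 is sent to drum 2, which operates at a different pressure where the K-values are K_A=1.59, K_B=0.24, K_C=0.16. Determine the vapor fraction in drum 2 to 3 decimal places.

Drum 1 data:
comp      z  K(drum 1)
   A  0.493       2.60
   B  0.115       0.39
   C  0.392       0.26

V/F (drum 2) = 0.641

Drum 1:
Rachford–Rice: g(ψ₁) = Σ zᵢ(Kᵢ−1)/(1+ψ₁(Kᵢ−1)) = 0.
Check two-phase: ΣzᵢKᵢ = 1.429 > 1 and Σzᵢ/Kᵢ = 1.992 > 1, so g(0) = 0.429 > 0 and g(1) = -0.992 < 0.
Newton–Raphson from ψ₁ = 0.57:
  ψ₁ = 0.570: g = -0.1967, g' = -1.088 → ψ₁ = 0.389
  ψ₁ = 0.389: g = -0.0133, g' = -0.976 → ψ₁ = 0.376
Converged at ψ₁ = 0.376.
Drum-1 compositions:
  A: x = 0.308, y = 0.801
  B: x = 0.149, y = 0.058
  C: x = 0.543, y = 0.141
Drum-2 feed = drum-1 vapor: z₂ = (0.8007, 0.0582, 0.1411).
Drum 2:
Material balance + equilibrium reduce to Σ zᵢ(Kᵢ−1)/(1+ψ₂(Kᵢ−1)) = 0.
Feasibility: ΣzᵢKᵢ = 1.310, Σzᵢ/Kᵢ = 1.628 — both > 1, two phases present.
Newton–Raphson from ψ₂ = 0.5:
  ψ₂ = 0.500: g = 0.0891, g' = -0.550 → ψ₂ = 0.662
  ψ₂ = 0.662: g = -0.0164, g' = -0.786 → ψ₂ = 0.641
Converged at ψ₂ = 0.641.
  A: x = 0.581, y = 0.924
  B: x = 0.113, y = 0.027
  C: x = 0.306, y = 0.049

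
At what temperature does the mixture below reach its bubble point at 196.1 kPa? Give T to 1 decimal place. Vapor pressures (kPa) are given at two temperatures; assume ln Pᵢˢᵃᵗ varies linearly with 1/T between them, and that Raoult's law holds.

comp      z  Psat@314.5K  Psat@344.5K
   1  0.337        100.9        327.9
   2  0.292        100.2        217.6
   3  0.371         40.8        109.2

Bubble-point temperature: ΣzᵢPᵢˢᵃᵗ(T) = P. Interpolate ln Pᵢˢᵃᵗ = aᵢ + bᵢ/T.
  T = 314.5 K: ΣzᵢPᵢˢᵃᵗ = 78.40 kPa
  T = 344.5 K: ΣzᵢPᵢˢᵃᵗ = 214.55 kPa
  T = 329.5 K: ΣzᵢPᵢˢᵃᵗ = 132.17 kPa
  T = 337.0 K: ΣzᵢPᵢˢᵃᵗ = 169.16 kPa
  T = 340.8 K: ΣzᵢPᵢˢᵃᵗ = 191.02 kPa
  T = 342.6 K: ΣzᵢPᵢˢᵃᵗ = 202.18 kPa
Interpolating between 340.8 K and 342.6 K gives T ≈ 341.6 K.

T = 341.6 K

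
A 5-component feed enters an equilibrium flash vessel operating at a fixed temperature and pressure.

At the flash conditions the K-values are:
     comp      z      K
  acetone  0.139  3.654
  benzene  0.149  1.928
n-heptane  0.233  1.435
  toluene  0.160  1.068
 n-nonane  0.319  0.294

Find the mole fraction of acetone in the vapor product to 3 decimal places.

y_acetone = 0.219

Rachford–Rice: g(ψ) = Σ zᵢ(Kᵢ−1)/(1+ψ(Kᵢ−1)) = 0.
Feasibility: ΣzᵢKᵢ = 1.394, Σzᵢ/Kᵢ = 1.513 — both > 1, two phases present.
Iterate (Newton) starting at ψ = 0.62:
  ψ = 0.620: g = -0.0831, g' = -0.723 → ψ = 0.505
  ψ = 0.505: g = -0.0046, g' = -0.653 → ψ = 0.498
Converged at ψ = 0.498.
Compositions from xᵢ = zᵢ/(1+ψ(Kᵢ−1)), yᵢ = Kᵢxᵢ:
  acetone: x = 0.060, y = 0.219
  benzene: x = 0.102, y = 0.196
  n-heptane: x = 0.192, y = 0.275
  toluene: x = 0.155, y = 0.165
  n-nonane: x = 0.492, y = 0.145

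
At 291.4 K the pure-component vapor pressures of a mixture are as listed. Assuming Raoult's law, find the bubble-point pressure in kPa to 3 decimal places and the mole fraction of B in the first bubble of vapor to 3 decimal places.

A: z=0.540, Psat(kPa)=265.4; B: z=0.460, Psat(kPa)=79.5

At the bubble point ψ → 0, so ΣzᵢKᵢ = 1 with Kᵢ = Pᵢˢᵃᵗ/P ⇒ P = ΣzᵢPᵢˢᵃᵗ.
P = 0.540·265.4 + 0.460·79.5 = 179.886 kPa
yᵢ = zᵢPᵢˢᵃᵗ/P ⇒ y_B = 0.460·79.5/179.886 = 0.203

Pbub = 179.886 kPa, y_B = 0.203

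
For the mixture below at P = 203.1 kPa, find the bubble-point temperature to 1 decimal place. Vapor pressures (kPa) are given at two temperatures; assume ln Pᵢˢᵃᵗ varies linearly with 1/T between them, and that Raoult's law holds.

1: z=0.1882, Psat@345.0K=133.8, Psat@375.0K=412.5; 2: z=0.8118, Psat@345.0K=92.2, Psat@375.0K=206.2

T = 368.4 K

Bubble-point temperature: ΣzᵢPᵢˢᵃᵗ(T) = P. Interpolate ln Pᵢˢᵃᵗ = aᵢ + bᵢ/T.
  T = 345.0 K: ΣzᵢPᵢˢᵃᵗ = 100.03 kPa
  T = 375.0 K: ΣzᵢPᵢˢᵃᵗ = 245.03 kPa
  T = 360.0 K: ΣzᵢPᵢˢᵃᵗ = 159.09 kPa
  T = 367.5 K: ΣzᵢPᵢˢᵃᵗ = 198.18 kPa
  T = 371.2 K: ΣzᵢPᵢˢᵃᵗ = 220.26 kPa
  T = 369.4 K: ΣzᵢPᵢˢᵃᵗ = 209.27 kPa
  T = 368.4 K: ΣzᵢPᵢˢᵃᵗ = 203.37 kPa
Interpolating between 367.5 K and 368.4 K gives T ≈ 368.4 K.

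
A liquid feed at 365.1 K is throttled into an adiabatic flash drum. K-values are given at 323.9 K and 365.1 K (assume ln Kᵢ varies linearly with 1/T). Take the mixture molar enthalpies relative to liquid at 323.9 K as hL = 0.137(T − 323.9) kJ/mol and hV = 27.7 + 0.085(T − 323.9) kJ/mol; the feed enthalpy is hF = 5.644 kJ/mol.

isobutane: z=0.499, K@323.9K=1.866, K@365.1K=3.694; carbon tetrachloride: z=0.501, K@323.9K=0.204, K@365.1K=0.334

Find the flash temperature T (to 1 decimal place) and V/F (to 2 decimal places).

T = 329.8 K, V/F = 0.18

Adiabatic flash: solve Rachford–Rice at each trial T, then check hF = ψ·hV(T) + (1−ψ)·hL(T).
  T = 323.9 K: K = (1.866, 0.204), RR gives ψ = 0.048, H_out = 1.340 kJ/mol
  T = 365.1 K: K = (3.694, 0.334), RR gives ψ = 0.563, H_out = 20.040 kJ/mol
  T = 344.5 K: K = (2.680, 0.265), RR gives ψ = 0.381, H_out = 12.956 kJ/mol
  T = 334.2 K: K = (2.249, 0.233), RR gives ψ = 0.250, H_out = 8.194 kJ/mol
  T = 329.0 K: K = (2.050, 0.218), RR gives ψ = 0.161, H_out = 5.115 kJ/mol
  T = 331.6 K: K = (2.148, 0.226), RR gives ψ = 0.208, H_out = 6.731 kJ/mol
  T = 330.3 K: K = (2.098, 0.222), RR gives ψ = 0.185, H_out = 5.945 kJ/mol
Linear interpolation between T = 329.0 (H_out = 5.115) and T = 330.3 (H_out = 5.945) on hF = 5.644 gives T ≈ 329.8 K, at which ψ = 0.18.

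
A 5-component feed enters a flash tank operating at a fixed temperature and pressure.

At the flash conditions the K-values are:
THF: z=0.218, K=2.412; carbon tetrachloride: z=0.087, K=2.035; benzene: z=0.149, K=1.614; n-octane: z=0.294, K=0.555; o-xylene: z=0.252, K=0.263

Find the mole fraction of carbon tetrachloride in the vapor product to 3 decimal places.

Rachford–Rice: g(V/F) = Σ zᵢ(Kᵢ−1)/(1+V/F(Kᵢ−1)) = 0.
Check two-phase: ΣzᵢKᵢ = 1.173 > 1 and Σzᵢ/Kᵢ = 1.713 > 1, so g(0) = 0.173 > 0 and g(1) = -0.713 < 0.
Iterate (Newton) starting at V/F = 0.67:
  V/F = 0.670: g = -0.2771, g' = -0.828 → V/F = 0.335
  V/F = 0.335: g = -0.0488, g' = -0.612 → V/F = 0.256
Converged at V/F = 0.256.
Compositions from xᵢ = zᵢ/(1+V/F(Kᵢ−1)), yᵢ = Kᵢxᵢ:
  THF: x = 0.160, y = 0.386
  carbon tetrachloride: x = 0.069, y = 0.140
  benzene: x = 0.129, y = 0.208
  n-octane: x = 0.332, y = 0.184
  o-xylene: x = 0.310, y = 0.082

y_carbon tetrachloride = 0.140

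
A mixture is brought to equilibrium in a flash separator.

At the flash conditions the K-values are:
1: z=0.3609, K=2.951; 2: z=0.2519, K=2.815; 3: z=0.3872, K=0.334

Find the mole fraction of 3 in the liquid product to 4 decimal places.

x_3 = 0.7398

Material balance + equilibrium reduce to Σ zᵢ(Kᵢ−1)/(1+β(Kᵢ−1)) = 0.
Check two-phase: ΣzᵢKᵢ = 1.9034 > 1 and Σzᵢ/Kᵢ = 1.3711 > 1, so g(0) = 0.9034 > 0 and g(1) = -0.3711 < 0.
Newton iteration, β⁰ = 0.5:
  β = 0.5000: g = 0.20949, g' = -0.9661 → β = 0.7168
  β = 0.7168: g = -0.00121, g' = -1.0244 → β = 0.7157
Converged at β = 0.7157.
Compositions from xᵢ = zᵢ/(1+β(Kᵢ−1)), yᵢ = Kᵢxᵢ:
  1: x = 0.1506, y = 0.4445
  2: x = 0.1096, y = 0.3084
  3: x = 0.7398, y = 0.2471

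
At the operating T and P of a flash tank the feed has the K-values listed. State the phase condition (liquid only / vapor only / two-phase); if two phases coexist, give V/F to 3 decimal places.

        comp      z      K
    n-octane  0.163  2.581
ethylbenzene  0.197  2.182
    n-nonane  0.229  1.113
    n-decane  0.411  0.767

vapor only

ΣzᵢKᵢ = 1.421; Σzᵢ/Kᵢ = 0.895.
Since Σzᵢ/Kᵢ < 1 the mixture is above its dew point — single vapor phase.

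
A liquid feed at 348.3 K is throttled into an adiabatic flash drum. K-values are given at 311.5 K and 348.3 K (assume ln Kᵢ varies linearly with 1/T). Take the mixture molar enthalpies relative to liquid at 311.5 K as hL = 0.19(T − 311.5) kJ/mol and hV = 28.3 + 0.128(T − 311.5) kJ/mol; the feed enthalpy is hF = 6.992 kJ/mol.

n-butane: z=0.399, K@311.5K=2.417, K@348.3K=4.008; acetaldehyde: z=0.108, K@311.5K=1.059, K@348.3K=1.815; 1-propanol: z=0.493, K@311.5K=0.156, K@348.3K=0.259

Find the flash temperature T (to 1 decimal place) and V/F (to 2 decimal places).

T = 316.9 K, V/F = 0.21

Adiabatic flash: solve Rachford–Rice at each trial T, then check hF = ψ·hV(T) + (1−ψ)·hL(T).
  T = 311.5 K: K = (2.417, 1.059, 0.156), RR gives ψ = 0.146, H_out = 4.138 kJ/mol
  T = 348.3 K: K = (4.008, 1.815, 0.259), RR gives ψ = 0.470, H_out = 19.228 kJ/mol
  T = 329.9 K: K = (3.157, 1.407, 0.204), RR gives ψ = 0.337, H_out = 12.662 kJ/mol
  T = 320.7 K: K = (2.773, 1.226, 0.179), RR gives ψ = 0.253, H_out = 8.777 kJ/mol
  T = 316.1 K: K = (2.591, 1.141, 0.167), RR gives ψ = 0.204, H_out = 6.578 kJ/mol
  T = 318.4 K: K = (2.681, 1.183, 0.173), RR gives ψ = 0.229, H_out = 7.703 kJ/mol
Linear interpolation between T = 316.1 (H_out = 6.578) and T = 318.4 (H_out = 7.703) on hF = 6.992 gives T ≈ 316.9 K, at which ψ = 0.21.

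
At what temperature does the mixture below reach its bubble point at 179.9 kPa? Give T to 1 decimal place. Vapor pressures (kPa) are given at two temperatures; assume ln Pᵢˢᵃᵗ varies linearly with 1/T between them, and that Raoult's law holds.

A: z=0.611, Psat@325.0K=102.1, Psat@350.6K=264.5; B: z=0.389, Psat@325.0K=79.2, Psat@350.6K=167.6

Bubble-point temperature: ΣzᵢPᵢˢᵃᵗ(T) = P. Interpolate ln Pᵢˢᵃᵗ = aᵢ + bᵢ/T.
  T = 325.0 K: ΣzᵢPᵢˢᵃᵗ = 93.19 kPa
  T = 350.6 K: ΣzᵢPᵢˢᵃᵗ = 226.81 kPa
  T = 337.8 K: ΣzᵢPᵢˢᵃᵗ = 147.69 kPa
  T = 344.2 K: ΣzᵢPᵢˢᵃᵗ = 183.71 kPa
  T = 341.0 K: ΣzᵢPᵢˢᵃᵗ = 164.88 kPa
  T = 342.6 K: ΣzᵢPᵢˢᵃᵗ = 174.08 kPa
Interpolating between 342.6 K and 344.2 K gives T ≈ 343.6 K.

T = 343.6 K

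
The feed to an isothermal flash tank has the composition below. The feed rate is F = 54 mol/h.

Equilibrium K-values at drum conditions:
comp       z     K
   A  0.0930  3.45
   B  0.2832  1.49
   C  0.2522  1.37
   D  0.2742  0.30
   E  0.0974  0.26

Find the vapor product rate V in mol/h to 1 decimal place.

V = 16.3 mol/h

Iterate (Newton) starting at ψ = 0.45:
  ψ = 0.4500: g = -0.08620, g' = -0.6035 → ψ = 0.3072
  ψ = 0.3072: g = -0.00338, g' = -0.5683 → ψ = 0.3012
Converged at ψ = 0.3012.
Then V = ψ·F = 0.3012·54 = 16.3 mol/h and L = F − V = 37.7 mol/h.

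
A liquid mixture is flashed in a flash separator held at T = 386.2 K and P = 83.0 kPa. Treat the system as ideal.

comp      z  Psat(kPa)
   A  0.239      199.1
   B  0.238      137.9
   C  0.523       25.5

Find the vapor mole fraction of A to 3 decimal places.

Raoult's law: Kᵢ = Pᵢˢᵃᵗ/P = Pᵢˢᵃᵗ/83.0.
  K_A = 199.1/83.0 = 2.39880, K_B = 137.9/83.0 = 1.66145, K_C = 25.5/83.0 = 0.30723
Rachford–Rice: g(ψ) = Σ zᵢ(Kᵢ−1)/(1+ψ(Kᵢ−1)) = 0.
g(0) = ΣzᵢKᵢ − 1 = 0.129 and g(1) = 1 − Σzᵢ/Kᵢ = -0.945, so a root lies in (0, 1).
Newton iteration, ψ⁰ = 0.4:
  ψ = 0.400: g = -0.1624, g' = -0.738 → ψ = 0.180
  ψ = 0.180: g = -0.0061, g' = -0.709 → ψ = 0.171
Converged at ψ = 0.171.
Compositions from xᵢ = zᵢ/(1+ψ(Kᵢ−1)), yᵢ = Kᵢxᵢ:
  A: x = 0.193, y = 0.463
  B: x = 0.214, y = 0.355
  C: x = 0.593, y = 0.182

y_A = 0.463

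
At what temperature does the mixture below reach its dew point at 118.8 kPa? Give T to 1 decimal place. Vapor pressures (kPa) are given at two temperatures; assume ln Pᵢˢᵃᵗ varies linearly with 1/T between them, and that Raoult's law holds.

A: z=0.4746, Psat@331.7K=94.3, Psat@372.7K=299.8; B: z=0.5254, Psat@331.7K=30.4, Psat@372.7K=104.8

Dew-point temperature: Σzᵢ·P/Pᵢˢᵃᵗ(T) = 1. Interpolate ln Pᵢˢᵃᵗ = aᵢ + bᵢ/T.
  T = 331.7 K: ΣzᵢP/Pᵢˢᵃᵗ = 2.6511
  T = 372.7 K: ΣzᵢP/Pᵢˢᵃᵗ = 0.7837
  T = 352.2 K: ΣzᵢP/Pᵢˢᵃᵗ = 1.3909
  T = 362.4 K: ΣzᵢP/Pᵢˢᵃᵗ = 1.0370
  T = 367.5 K: ΣzᵢP/Pᵢˢᵃᵗ = 0.9009
  T = 364.9 K: ΣzᵢP/Pᵢˢᵃᵗ = 0.9674
Interpolating between 362.4 K and 364.9 K gives T ≈ 363.7 K.

T = 363.7 K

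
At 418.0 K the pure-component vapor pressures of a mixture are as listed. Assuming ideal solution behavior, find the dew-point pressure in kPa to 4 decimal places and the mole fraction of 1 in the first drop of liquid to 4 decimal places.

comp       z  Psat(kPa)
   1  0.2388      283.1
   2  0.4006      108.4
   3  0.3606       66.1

At the dew point ψ → 1, so Σzᵢ/Kᵢ = 1 with Kᵢ = Pᵢˢᵃᵗ/P ⇒ 1/P = Σzᵢ/Pᵢˢᵃᵗ.
1/P = 0.2388/283.1 + 0.4006/108.4 + 0.3606/66.1 = 0.0099945 ⇒ P = 100.0554 kPa
xᵢ = zᵢP/Pᵢˢᵃᵗ ⇒ x_1 = 0.2388·100.0554/283.1 = 0.0844

Pdew = 100.0554 kPa, x_1 = 0.0844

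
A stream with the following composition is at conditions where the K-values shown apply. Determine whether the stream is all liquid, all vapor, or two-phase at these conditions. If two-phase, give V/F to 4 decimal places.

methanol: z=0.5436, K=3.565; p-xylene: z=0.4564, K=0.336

ΣzᵢKᵢ = 2.0913; Σzᵢ/Kᵢ = 1.5108.
Both exceed 1, so a two-phase solution exists.
Binary case is linear: z₁(K₁−1)(1+ψ(K₂−1)) + z₂(K₂−1)(1+ψ(K₁−1)) = 0
⇒ ψ = [z₁(K₁−1)+z₂(K₂−1)] / [−(K₁−1)(K₂−1)] = 1.09128/1.70316 = 0.6407

two-phase, V/F = 0.6407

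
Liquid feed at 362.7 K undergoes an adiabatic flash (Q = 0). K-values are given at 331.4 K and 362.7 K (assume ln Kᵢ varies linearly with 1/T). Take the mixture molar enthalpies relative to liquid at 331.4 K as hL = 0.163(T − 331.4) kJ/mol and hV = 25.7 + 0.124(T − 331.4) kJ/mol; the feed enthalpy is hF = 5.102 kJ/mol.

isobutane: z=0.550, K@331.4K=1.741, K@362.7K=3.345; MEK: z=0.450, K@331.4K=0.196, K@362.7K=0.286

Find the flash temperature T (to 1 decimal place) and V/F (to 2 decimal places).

T = 334.7 K, V/F = 0.18

Adiabatic flash: solve Rachford–Rice at each trial T, then check hF = ψ·hV(T) + (1−ψ)·hL(T).
  T = 331.4 K: K = (1.741, 0.196), RR gives ψ = 0.077, H_out = 1.974 kJ/mol
  T = 362.7 K: K = (3.345, 0.286), RR gives ψ = 0.578, H_out = 19.261 kJ/mol
  T = 347.0 K: K = (2.446, 0.239), RR gives ψ = 0.411, H_out = 12.863 kJ/mol
  T = 339.2 K: K = (2.072, 0.217), RR gives ψ = 0.282, H_out = 8.443 kJ/mol
  T = 335.3 K: K = (1.901, 0.206), RR gives ψ = 0.194, H_out = 5.581 kJ/mol
  T = 333.4 K: K = (1.822, 0.201), RR gives ψ = 0.141, H_out = 3.939 kJ/mol
Linear interpolation between T = 333.4 (H_out = 3.939) and T = 335.3 (H_out = 5.581) on hF = 5.102 gives T ≈ 334.7 K, at which ψ = 0.18.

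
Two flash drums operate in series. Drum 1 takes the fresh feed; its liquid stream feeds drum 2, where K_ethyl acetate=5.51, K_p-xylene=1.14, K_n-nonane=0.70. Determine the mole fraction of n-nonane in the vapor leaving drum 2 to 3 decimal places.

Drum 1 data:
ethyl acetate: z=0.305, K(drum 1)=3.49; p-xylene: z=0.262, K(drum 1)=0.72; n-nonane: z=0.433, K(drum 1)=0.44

Drum 1:
Material balance + equilibrium reduce to Σ zᵢ(Kᵢ−1)/(1+ψ₁(Kᵢ−1)) = 0.
Feasibility: ΣzᵢKᵢ = 1.444, Σzᵢ/Kᵢ = 1.435 — both > 1, two phases present.
Newton iteration, ψ₁⁰ = 0.5:
  ψ₁ = 0.500: g = -0.0838, g' = -0.665 → ψ₁ = 0.374
  ψ₁ = 0.374: g = 0.0046, g' = -0.750 → ψ₁ = 0.380
Converged at ψ₁ = 0.380.
Drum-1 compositions:
  ethyl acetate: x = 0.157, y = 0.547
  p-xylene: x = 0.293, y = 0.211
  n-nonane: x = 0.550, y = 0.242
Drum-2 feed = drum-1 liquid: z₂ = (0.1567, 0.2932, 0.5501).
Drum 2:
Newton iteration, ψ₂⁰ = 0.5:
  ψ₂ = 0.500: g = 0.0613, g' = -0.374 → ψ₂ = 0.664
  ψ₂ = 0.664: g = 0.0084, g' = -0.282 → ψ₂ = 0.694
Converged at ψ₂ = 0.694.
  ethyl acetate: x = 0.038, y = 0.209
  p-xylene: x = 0.267, y = 0.305
  n-nonane: x = 0.695, y = 0.486

y_n-nonane (drum 2) = 0.486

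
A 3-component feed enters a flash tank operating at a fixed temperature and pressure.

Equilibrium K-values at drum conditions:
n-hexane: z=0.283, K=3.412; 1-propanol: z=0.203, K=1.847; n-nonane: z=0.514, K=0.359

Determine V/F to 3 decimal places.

V/F = 0.437

Material balance + equilibrium reduce to Σ zᵢ(Kᵢ−1)/(1+V/F(Kᵢ−1)) = 0.
g(0) = ΣzᵢKᵢ − 1 = 0.525 and g(1) = 1 − Σzᵢ/Kᵢ = -0.625, so a root lies in (0, 1).
Newton–Raphson from V/F = 0.46:
  V/F = 0.460: g = -0.0199, g' = -0.870 → V/F = 0.437
Converged at V/F = 0.437.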